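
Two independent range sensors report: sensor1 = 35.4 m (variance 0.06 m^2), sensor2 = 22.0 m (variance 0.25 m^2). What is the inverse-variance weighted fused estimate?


w1 = (1/var1) / (1/var1 + 1/var2)
   = 16.6667 / (16.6667 + 4.0) = 0.8065
w2 = 1 - w1 = 0.1935
fused = w1*s1 + w2*s2 = 28.5484 + 4.2581
= 32.8065 m


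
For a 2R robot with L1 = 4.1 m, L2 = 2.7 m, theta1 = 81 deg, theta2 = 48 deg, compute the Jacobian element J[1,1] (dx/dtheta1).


J[1,1] = -L1*sin(t1) - L2*sin(t1+t2)
= -4.1*sin(81) - 2.7*sin(129)
= -6.1478


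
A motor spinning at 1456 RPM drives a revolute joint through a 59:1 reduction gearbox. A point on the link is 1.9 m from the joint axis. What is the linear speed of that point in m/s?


omega_motor = 1456 * 2*pi/60 = 152.472 rad/s
omega_joint = omega_motor / 59 = 2.5843 rad/s
v = omega_joint * r = 2.5843 * 1.9
= 4.9101 m/s


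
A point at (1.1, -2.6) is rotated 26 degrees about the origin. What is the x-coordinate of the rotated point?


x' = x*cos(theta) - y*sin(theta)
cos(26 deg) = 0.8988, sin(26 deg) = 0.4384
x' = 1.1 * 0.8988 - -2.6 * 0.4384
= 0.9887 - -1.1398
= 2.1284


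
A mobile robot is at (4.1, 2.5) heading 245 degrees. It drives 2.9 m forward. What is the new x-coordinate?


x_new = x0 + d*cos(theta)
= 4.1 + 2.9*cos(245)
= 4.1 + -1.2256
= 2.8744


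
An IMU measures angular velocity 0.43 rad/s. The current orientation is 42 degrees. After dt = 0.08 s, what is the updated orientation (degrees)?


delta_theta = w * dt = 0.43 * 0.08 = 0.0344 rad
= 1.971 deg
theta_new = 42 + 1.971 = 43.971 deg


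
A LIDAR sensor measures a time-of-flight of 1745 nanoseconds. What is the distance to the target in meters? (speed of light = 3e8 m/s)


tof = 1745 ns = 1.745e-06 s
dist = c * tof / 2
= 3e8 * 1.745e-06 / 2
= 261.75 m


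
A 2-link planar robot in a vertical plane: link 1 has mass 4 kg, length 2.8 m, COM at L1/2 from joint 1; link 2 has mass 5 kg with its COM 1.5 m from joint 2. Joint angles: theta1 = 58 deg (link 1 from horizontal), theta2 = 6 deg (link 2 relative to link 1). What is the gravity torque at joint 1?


Horizontal distance from joint 1 to link-1 COM:
  x_c1 = (L1/2)*cos(t1) = 1.4 * 0.5299 = 0.7419 m
Horizontal distance from joint 1 to link-2 COM:
  x_c2 = L1*cos(t1) + Lc2*cos(t1+t2)
       = 2.8*0.5299 + 1.5*0.4384 = 2.1413 m
tau1 = m1*g*x_c1 + m2*g*x_c2
     = 4*9.81*0.7419 + 5*9.81*2.1413
     = 29.1116 + 105.0323
     = 134.1439 Nm


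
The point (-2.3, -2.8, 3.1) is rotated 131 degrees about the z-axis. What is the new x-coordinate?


Rotation about z-axis: x' = x*cos(theta) - y*sin(theta)
= -2.3 * -0.6561 - -2.8 * 0.7547
= 3.6221


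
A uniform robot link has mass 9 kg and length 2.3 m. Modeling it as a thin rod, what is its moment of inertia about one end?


I = (1/3) * m * L^2
= (1/3) * 9 * 2.3^2
= 0.333333 * 9 * 5.29
= 15.87 kg*m^2


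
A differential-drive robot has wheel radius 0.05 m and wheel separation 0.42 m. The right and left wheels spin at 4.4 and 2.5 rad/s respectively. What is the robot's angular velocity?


vR = r*wR = 0.05*4.4 = 0.22 m/s
vL = r*wL = 0.05*2.5 = 0.125 m/s
v = (vR+vL)/2 = 0.1725 m/s
omega = (vR-vL)/L = 0.2262 rad/s
angular velocity = 0.2262 rad/s


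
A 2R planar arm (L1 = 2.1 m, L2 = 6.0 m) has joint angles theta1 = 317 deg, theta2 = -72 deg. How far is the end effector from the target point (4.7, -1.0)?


End effector via forward kinematics:
x = L1*cos(t1) + L2*cos(t1+t2) = -0.9999
y = L1*sin(t1) + L2*sin(t1+t2) = -6.87
Distance to target:
d = sqrt((4.7 - -0.9999)^2 + (-1.0 - -6.87)^2)
= sqrt(32.4885 + 34.4574)
= 8.182 m


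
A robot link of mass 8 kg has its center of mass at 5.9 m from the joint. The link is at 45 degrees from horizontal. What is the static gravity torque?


tau = m*g*L*cos(angle)
= 8 * 9.81 * 5.9 * cos(45 deg)
= 8 * 9.81 * 5.9 * 0.7071
= 327.4131 Nm


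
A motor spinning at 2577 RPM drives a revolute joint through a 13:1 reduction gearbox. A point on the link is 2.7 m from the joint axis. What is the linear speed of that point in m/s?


omega_motor = 2577 * 2*pi/60 = 269.8628 rad/s
omega_joint = omega_motor / 13 = 20.7587 rad/s
v = omega_joint * r = 20.7587 * 2.7
= 56.0484 m/s


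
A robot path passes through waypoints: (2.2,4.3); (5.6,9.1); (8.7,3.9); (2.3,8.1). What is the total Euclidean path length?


Segment lengths:
  seg1 = sqrt((3.4)^2 + (4.8)^2) = 5.8822
  seg2 = sqrt((3.1)^2 + (-5.2)^2) = 6.0539
  seg3 = sqrt((-6.4)^2 + (4.2)^2) = 7.6551
Total = 19.5912


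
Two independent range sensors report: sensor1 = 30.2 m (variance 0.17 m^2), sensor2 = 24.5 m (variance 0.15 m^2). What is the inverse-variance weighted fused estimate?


w1 = (1/var1) / (1/var1 + 1/var2)
   = 5.8824 / (5.8824 + 6.6667) = 0.4687
w2 = 1 - w1 = 0.5312
fused = w1*s1 + w2*s2 = 14.1562 + 13.0156
= 27.1719 m


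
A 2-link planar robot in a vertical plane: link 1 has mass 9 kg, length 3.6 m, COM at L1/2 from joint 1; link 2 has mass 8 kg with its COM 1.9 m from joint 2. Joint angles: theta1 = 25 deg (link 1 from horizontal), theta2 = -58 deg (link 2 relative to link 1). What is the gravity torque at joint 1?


Horizontal distance from joint 1 to link-1 COM:
  x_c1 = (L1/2)*cos(t1) = 1.8 * 0.9063 = 1.6314 m
Horizontal distance from joint 1 to link-2 COM:
  x_c2 = L1*cos(t1) + Lc2*cos(t1+t2)
       = 3.6*0.9063 + 1.9*0.8387 = 4.8562 m
tau1 = m1*g*x_c1 + m2*g*x_c2
     = 9*9.81*1.6314 + 8*9.81*4.8562
     = 144.0322 + 381.1132
     = 525.1454 Nm


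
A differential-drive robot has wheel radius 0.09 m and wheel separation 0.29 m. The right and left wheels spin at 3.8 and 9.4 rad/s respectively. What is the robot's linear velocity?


vR = r*wR = 0.09*3.8 = 0.342 m/s
vL = r*wL = 0.09*9.4 = 0.846 m/s
v = (vR+vL)/2 = 0.594 m/s
omega = (vR-vL)/L = -1.7379 rad/s
linear velocity = 0.594 m/s


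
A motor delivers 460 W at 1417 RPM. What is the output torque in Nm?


omega = 1417 * 2*pi/60 = 148.3879 rad/s
tau = P / omega = 460 / 148.3879
= 3.1 Nm


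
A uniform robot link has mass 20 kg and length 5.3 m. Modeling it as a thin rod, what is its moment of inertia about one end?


I = (1/3) * m * L^2
= (1/3) * 20 * 5.3^2
= 0.333333 * 20 * 28.09
= 187.2667 kg*m^2


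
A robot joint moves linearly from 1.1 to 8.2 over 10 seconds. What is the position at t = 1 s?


s = t/T = 1/10 = 0.1
p(t) = p0 + (pf-p0)*s
= 1.1 + (8.2 - 1.1) * 0.1
= 1.81


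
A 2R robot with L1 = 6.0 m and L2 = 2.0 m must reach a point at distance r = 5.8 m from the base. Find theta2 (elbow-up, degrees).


cos(theta2) = (r^2 - L1^2 - L2^2) / (2*L1*L2)
cos(theta2) = (33.64 - 36.0 - 4.0) / 24.0
cos(theta2) = -0.265
theta2 = 105.367 degrees


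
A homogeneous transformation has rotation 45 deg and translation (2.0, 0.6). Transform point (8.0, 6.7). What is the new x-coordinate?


x' = cos(theta)*px - sin(theta)*py + tx
= 0.7071*8.0 - 0.7071*6.7 + 2.0
= 2.9192


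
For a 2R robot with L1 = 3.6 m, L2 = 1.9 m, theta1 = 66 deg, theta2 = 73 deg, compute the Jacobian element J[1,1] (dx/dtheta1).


J[1,1] = -L1*sin(t1) - L2*sin(t1+t2)
= -3.6*sin(66) - 1.9*sin(139)
= -4.5353


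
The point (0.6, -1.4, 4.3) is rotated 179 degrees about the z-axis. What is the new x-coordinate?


Rotation about z-axis: x' = x*cos(theta) - y*sin(theta)
= 0.6 * -0.9998 - -1.4 * 0.0175
= -0.5755


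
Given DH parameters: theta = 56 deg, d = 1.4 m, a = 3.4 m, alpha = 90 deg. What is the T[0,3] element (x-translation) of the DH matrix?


T[0,3] = a * cos(theta)
= 3.4 * cos(56 deg)
= 3.4 * 0.5592
= 1.9013


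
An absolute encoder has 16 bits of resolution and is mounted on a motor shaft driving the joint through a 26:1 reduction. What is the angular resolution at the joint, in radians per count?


counts = 2^16 = 65536
effective counts at joint = 65536 * 26 = 1703936
resolution = 2*pi / 1703936
= 3.6875e-06 rad/count


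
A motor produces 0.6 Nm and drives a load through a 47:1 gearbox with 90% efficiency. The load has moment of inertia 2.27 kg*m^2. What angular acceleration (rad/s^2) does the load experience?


tau_out = tau_motor * N * eta
= 0.6 * 47 * 0.9 = 25.38 Nm
alpha = tau_out / I = 25.38 / 2.27
= 11.1806 rad/s^2


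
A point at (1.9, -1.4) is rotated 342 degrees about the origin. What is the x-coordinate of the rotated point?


x' = x*cos(theta) - y*sin(theta)
cos(342 deg) = 0.9511, sin(342 deg) = -0.309
x' = 1.9 * 0.9511 - -1.4 * -0.309
= 1.807 - 0.4326
= 1.3744


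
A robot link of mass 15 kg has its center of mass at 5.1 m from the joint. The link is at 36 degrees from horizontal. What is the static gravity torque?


tau = m*g*L*cos(angle)
= 15 * 9.81 * 5.1 * cos(36 deg)
= 15 * 9.81 * 5.1 * 0.809
= 607.1389 Nm


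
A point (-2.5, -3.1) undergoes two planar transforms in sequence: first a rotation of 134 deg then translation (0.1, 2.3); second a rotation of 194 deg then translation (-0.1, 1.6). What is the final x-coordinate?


After transform 1:
x1 = cos(134)*-2.5 - sin(134)*-3.1 + 0.1 = 4.0666
y1 = sin(134)*-2.5 + cos(134)*-3.1 + 2.3 = 2.6551
After transform 2:
x2 = cos(194)*4.0666 - sin(194)*2.6551 + -0.1
= -3.4035


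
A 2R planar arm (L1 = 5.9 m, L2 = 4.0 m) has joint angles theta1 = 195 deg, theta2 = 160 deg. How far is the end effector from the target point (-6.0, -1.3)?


End effector via forward kinematics:
x = L1*cos(t1) + L2*cos(t1+t2) = -1.7142
y = L1*sin(t1) + L2*sin(t1+t2) = -1.8757
Distance to target:
d = sqrt((-6.0 - -1.7142)^2 + (-1.3 - -1.8757)^2)
= sqrt(18.3682 + 0.3314)
= 4.3243 m


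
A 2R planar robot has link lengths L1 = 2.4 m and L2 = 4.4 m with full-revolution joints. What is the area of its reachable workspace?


r_max = L1 + L2 = 6.8 m
r_min = |L1 - L2| = 2.0 m
Area = pi*(r_max^2 - r_min^2)
= pi*(46.24 - 4.0)
= pi * 42.24
= 132.7009 m^2


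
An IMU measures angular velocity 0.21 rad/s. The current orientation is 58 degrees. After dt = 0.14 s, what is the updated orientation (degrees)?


delta_theta = w * dt = 0.21 * 0.14 = 0.0294 rad
= 1.6845 deg
theta_new = 58 + 1.6845 = 59.6845 deg


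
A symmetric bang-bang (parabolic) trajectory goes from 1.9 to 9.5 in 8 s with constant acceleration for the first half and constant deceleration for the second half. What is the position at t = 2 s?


Symmetric rest-to-rest: each phase covers (pf-p0)/2 in time T/2. 0.5*a*(T/2)^2 = (pf-p0)/2 => a = 4*(pf-p0)/T^2
a = 4*(9.5-1.9)/8^2 = 0.475
t = 2 is in the acceleration phase (t <= T/2).
p = p0 + 0.5*a*t^2 = 1.9 + 0.5*0.475*2^2
= 2.85


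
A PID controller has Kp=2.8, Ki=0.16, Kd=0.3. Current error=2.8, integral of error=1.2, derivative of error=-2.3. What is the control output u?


u = Kp*e + Ki*int(e) + Kd*de/dt
= 2.8*2.8 + 0.16*1.2 + 0.3*(-2.3)
= 7.84 + 0.192 + -0.69
= 7.342


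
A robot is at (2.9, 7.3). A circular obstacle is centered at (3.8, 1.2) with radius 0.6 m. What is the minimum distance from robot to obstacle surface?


center_dist = sqrt((2.9-3.8)^2 + (7.3-1.2)^2)
= sqrt(0.81 + 37.21)
= 6.166
min_dist = center_dist - radius = 6.166 - 0.6 = 5.566 m


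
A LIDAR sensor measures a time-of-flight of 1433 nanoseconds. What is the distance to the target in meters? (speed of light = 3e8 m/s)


tof = 1433 ns = 1.433e-06 s
dist = c * tof / 2
= 3e8 * 1.433e-06 / 2
= 214.95 m


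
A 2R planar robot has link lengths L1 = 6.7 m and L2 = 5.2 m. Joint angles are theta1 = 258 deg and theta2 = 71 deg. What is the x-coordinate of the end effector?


Convert angles to radians: theta1 = 4.5029, theta2 = 1.2392
x = L1*cos(theta1) + L2*cos(theta1+theta2)
x = -1.393 + 4.4573
x = 3.0643


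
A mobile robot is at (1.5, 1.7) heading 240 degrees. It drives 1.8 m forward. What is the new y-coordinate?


y_new = y0 + d*sin(theta)
= 1.7 + 1.8*sin(240)
= 1.7 + -1.5588
= 0.1412


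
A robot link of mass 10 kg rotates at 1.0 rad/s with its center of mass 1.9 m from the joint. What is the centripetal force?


F = m * omega^2 * r
= 10 * 1.0^2 * 1.9
= 10 * 1.0 * 1.9
= 19.0 N


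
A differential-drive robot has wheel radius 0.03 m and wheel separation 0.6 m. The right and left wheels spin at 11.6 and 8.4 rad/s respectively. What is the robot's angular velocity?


vR = r*wR = 0.03*11.6 = 0.348 m/s
vL = r*wL = 0.03*8.4 = 0.252 m/s
v = (vR+vL)/2 = 0.3 m/s
omega = (vR-vL)/L = 0.16 rad/s
angular velocity = 0.16 rad/s


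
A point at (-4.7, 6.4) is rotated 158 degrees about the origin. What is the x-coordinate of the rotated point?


x' = x*cos(theta) - y*sin(theta)
cos(158 deg) = -0.9272, sin(158 deg) = 0.3746
x' = -4.7 * -0.9272 - 6.4 * 0.3746
= 4.3578 - 2.3975
= 1.9603


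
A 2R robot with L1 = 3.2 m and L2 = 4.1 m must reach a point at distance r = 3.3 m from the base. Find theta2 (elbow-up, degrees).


cos(theta2) = (r^2 - L1^2 - L2^2) / (2*L1*L2)
cos(theta2) = (10.89 - 10.24 - 16.81) / 26.24
cos(theta2) = -0.615854
theta2 = 128.014 degrees


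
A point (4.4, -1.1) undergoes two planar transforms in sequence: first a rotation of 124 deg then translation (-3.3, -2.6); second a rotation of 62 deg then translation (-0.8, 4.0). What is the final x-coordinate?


After transform 1:
x1 = cos(124)*4.4 - sin(124)*-1.1 + -3.3 = -4.8485
y1 = sin(124)*4.4 + cos(124)*-1.1 + -2.6 = 1.6629
After transform 2:
x2 = cos(62)*-4.8485 - sin(62)*1.6629 + -0.8
= -4.5445


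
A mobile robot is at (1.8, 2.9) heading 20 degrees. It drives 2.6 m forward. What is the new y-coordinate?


y_new = y0 + d*sin(theta)
= 2.9 + 2.6*sin(20)
= 2.9 + 0.8893
= 3.7893


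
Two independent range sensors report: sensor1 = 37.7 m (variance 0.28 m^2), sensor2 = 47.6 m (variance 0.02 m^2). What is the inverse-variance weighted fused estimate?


w1 = (1/var1) / (1/var1 + 1/var2)
   = 3.5714 / (3.5714 + 50.0) = 0.0667
w2 = 1 - w1 = 0.9333
fused = w1*s1 + w2*s2 = 2.5133 + 44.4267
= 46.94 m


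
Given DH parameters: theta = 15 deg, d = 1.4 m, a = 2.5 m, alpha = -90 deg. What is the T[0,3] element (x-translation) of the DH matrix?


T[0,3] = a * cos(theta)
= 2.5 * cos(15 deg)
= 2.5 * 0.9659
= 2.4148


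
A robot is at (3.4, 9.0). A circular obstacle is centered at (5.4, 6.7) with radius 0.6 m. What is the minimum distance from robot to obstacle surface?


center_dist = sqrt((3.4-5.4)^2 + (9.0-6.7)^2)
= sqrt(4.0 + 5.29)
= 3.048
min_dist = center_dist - radius = 3.048 - 0.6 = 2.448 m


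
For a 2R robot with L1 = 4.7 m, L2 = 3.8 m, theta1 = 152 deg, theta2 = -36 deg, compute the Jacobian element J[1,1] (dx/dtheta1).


J[1,1] = -L1*sin(t1) - L2*sin(t1+t2)
= -4.7*sin(152) - 3.8*sin(116)
= -5.6219


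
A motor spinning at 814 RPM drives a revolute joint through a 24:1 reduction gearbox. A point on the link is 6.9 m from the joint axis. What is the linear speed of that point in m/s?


omega_motor = 814 * 2*pi/60 = 85.2419 rad/s
omega_joint = omega_motor / 24 = 3.5517 rad/s
v = omega_joint * r = 3.5517 * 6.9
= 24.507 m/s


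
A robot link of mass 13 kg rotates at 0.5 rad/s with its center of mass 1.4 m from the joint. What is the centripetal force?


F = m * omega^2 * r
= 13 * 0.5^2 * 1.4
= 13 * 0.25 * 1.4
= 4.55 N


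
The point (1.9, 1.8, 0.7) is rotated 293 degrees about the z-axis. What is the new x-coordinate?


Rotation about z-axis: x' = x*cos(theta) - y*sin(theta)
= 1.9 * 0.3907 - 1.8 * -0.9205
= 2.3993


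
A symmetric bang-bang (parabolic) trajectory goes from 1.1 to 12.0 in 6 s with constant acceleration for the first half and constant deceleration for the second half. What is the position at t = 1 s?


Symmetric rest-to-rest: each phase covers (pf-p0)/2 in time T/2. 0.5*a*(T/2)^2 = (pf-p0)/2 => a = 4*(pf-p0)/T^2
a = 4*(12.0-1.1)/6^2 = 1.2111
t = 1 is in the acceleration phase (t <= T/2).
p = p0 + 0.5*a*t^2 = 1.1 + 0.5*1.2111*1^2
= 1.7056


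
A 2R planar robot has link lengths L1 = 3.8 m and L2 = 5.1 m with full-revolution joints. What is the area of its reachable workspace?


r_max = L1 + L2 = 8.9 m
r_min = |L1 - L2| = 1.3 m
Area = pi*(r_max^2 - r_min^2)
= pi*(79.21 - 1.69)
= pi * 77.52
= 243.5363 m^2


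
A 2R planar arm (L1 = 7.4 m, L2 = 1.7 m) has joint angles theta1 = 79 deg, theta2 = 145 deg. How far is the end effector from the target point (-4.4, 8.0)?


End effector via forward kinematics:
x = L1*cos(t1) + L2*cos(t1+t2) = 0.1891
y = L1*sin(t1) + L2*sin(t1+t2) = 6.0831
Distance to target:
d = sqrt((-4.4 - 0.1891)^2 + (8.0 - 6.0831)^2)
= sqrt(21.0599 + 3.6744)
= 4.9734 m


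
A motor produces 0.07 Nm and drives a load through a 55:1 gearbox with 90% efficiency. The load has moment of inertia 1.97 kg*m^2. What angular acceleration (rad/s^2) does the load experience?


tau_out = tau_motor * N * eta
= 0.07 * 55 * 0.9 = 3.465 Nm
alpha = tau_out / I = 3.465 / 1.97
= 1.7589 rad/s^2


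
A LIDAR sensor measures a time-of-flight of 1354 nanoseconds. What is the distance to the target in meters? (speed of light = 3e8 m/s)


tof = 1354 ns = 1.354e-06 s
dist = c * tof / 2
= 3e8 * 1.354e-06 / 2
= 203.1 m


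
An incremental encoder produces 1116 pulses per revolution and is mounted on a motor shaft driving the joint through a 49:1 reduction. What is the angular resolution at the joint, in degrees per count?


counts per rev = 1116
effective counts at joint = 1116 * 49 = 54684
resolution = 360 / 54684
= 0.0066 deg/count


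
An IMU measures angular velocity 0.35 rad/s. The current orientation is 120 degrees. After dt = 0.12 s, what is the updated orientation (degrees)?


delta_theta = w * dt = 0.35 * 0.12 = 0.042 rad
= 2.4064 deg
theta_new = 120 + 2.4064 = 122.4064 deg


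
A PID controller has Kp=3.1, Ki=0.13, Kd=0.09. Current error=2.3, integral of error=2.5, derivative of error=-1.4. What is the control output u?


u = Kp*e + Ki*int(e) + Kd*de/dt
= 3.1*2.3 + 0.13*2.5 + 0.09*(-1.4)
= 7.13 + 0.325 + -0.126
= 7.329


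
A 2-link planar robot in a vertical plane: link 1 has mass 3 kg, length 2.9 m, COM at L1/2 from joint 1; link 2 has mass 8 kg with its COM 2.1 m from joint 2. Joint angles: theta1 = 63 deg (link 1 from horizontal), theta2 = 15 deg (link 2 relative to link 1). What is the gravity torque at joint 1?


Horizontal distance from joint 1 to link-1 COM:
  x_c1 = (L1/2)*cos(t1) = 1.45 * 0.454 = 0.6583 m
Horizontal distance from joint 1 to link-2 COM:
  x_c2 = L1*cos(t1) + Lc2*cos(t1+t2)
       = 2.9*0.454 + 2.1*0.2079 = 1.7532 m
tau1 = m1*g*x_c1 + m2*g*x_c2
     = 3*9.81*0.6583 + 8*9.81*1.7532
     = 19.3734 + 137.5901
     = 156.9635 Nm


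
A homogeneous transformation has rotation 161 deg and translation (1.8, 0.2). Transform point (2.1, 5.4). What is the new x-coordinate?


x' = cos(theta)*px - sin(theta)*py + tx
= -0.9455*2.1 - 0.3256*5.4 + 1.8
= -1.9437


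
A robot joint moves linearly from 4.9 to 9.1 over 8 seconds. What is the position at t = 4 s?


s = t/T = 4/8 = 0.5
p(t) = p0 + (pf-p0)*s
= 4.9 + (9.1 - 4.9) * 0.5
= 7.0


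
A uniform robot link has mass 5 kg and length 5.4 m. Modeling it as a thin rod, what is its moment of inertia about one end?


I = (1/3) * m * L^2
= (1/3) * 5 * 5.4^2
= 0.333333 * 5 * 29.16
= 48.6 kg*m^2


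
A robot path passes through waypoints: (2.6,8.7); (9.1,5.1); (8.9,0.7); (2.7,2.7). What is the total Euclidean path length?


Segment lengths:
  seg1 = sqrt((6.5)^2 + (-3.6)^2) = 7.4303
  seg2 = sqrt((-0.2)^2 + (-4.4)^2) = 4.4045
  seg3 = sqrt((-6.2)^2 + (2.0)^2) = 6.5146
Total = 18.3495


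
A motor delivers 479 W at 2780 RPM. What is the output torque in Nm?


omega = 2780 * 2*pi/60 = 291.1209 rad/s
tau = P / omega = 479 / 291.1209
= 1.6454 Nm


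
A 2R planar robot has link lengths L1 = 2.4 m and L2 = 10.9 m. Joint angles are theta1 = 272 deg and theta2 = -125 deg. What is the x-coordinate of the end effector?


Convert angles to radians: theta1 = 4.7473, theta2 = -2.1817
x = L1*cos(theta1) + L2*cos(theta1+theta2)
x = 0.0838 + -9.1415
x = -9.0578


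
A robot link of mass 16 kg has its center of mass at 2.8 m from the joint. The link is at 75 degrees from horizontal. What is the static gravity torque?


tau = m*g*L*cos(angle)
= 16 * 9.81 * 2.8 * cos(75 deg)
= 16 * 9.81 * 2.8 * 0.2588
= 113.7479 Nm


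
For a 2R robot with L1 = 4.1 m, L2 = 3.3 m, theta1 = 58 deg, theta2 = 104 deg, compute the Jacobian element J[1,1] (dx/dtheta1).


J[1,1] = -L1*sin(t1) - L2*sin(t1+t2)
= -4.1*sin(58) - 3.3*sin(162)
= -4.4968


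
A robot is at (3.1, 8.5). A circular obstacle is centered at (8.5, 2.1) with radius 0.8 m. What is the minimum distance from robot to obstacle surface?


center_dist = sqrt((3.1-8.5)^2 + (8.5-2.1)^2)
= sqrt(29.16 + 40.96)
= 8.3738
min_dist = center_dist - radius = 8.3738 - 0.8 = 7.5738 m


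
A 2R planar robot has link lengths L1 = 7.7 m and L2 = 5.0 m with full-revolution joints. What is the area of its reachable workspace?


r_max = L1 + L2 = 12.7 m
r_min = |L1 - L2| = 2.7 m
Area = pi*(r_max^2 - r_min^2)
= pi*(161.29 - 7.29)
= pi * 154.0
= 483.8053 m^2


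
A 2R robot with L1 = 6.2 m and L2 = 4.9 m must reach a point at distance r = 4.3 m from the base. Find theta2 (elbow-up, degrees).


cos(theta2) = (r^2 - L1^2 - L2^2) / (2*L1*L2)
cos(theta2) = (18.49 - 38.44 - 24.01) / 60.76
cos(theta2) = -0.723502
theta2 = 136.3444 degrees


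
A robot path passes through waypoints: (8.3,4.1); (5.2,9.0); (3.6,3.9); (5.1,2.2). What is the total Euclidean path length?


Segment lengths:
  seg1 = sqrt((-3.1)^2 + (4.9)^2) = 5.7983
  seg2 = sqrt((-1.6)^2 + (-5.1)^2) = 5.3451
  seg3 = sqrt((1.5)^2 + (-1.7)^2) = 2.2672
Total = 13.4105


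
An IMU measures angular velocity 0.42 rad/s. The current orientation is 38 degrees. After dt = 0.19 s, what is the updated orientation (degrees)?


delta_theta = w * dt = 0.42 * 0.19 = 0.0798 rad
= 4.5722 deg
theta_new = 38 + 4.5722 = 42.5722 deg


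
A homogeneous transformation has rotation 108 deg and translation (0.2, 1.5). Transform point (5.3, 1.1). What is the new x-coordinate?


x' = cos(theta)*px - sin(theta)*py + tx
= -0.309*5.3 - 0.9511*1.1 + 0.2
= -2.484


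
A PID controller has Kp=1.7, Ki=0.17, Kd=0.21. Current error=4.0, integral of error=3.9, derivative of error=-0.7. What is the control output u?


u = Kp*e + Ki*int(e) + Kd*de/dt
= 1.7*4.0 + 0.17*3.9 + 0.21*(-0.7)
= 6.8 + 0.663 + -0.147
= 7.316


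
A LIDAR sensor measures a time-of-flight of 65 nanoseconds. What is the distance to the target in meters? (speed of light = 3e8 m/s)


tof = 65 ns = 6.5e-08 s
dist = c * tof / 2
= 3e8 * 6.5e-08 / 2
= 9.75 m


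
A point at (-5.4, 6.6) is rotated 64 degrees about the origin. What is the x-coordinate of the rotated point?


x' = x*cos(theta) - y*sin(theta)
cos(64 deg) = 0.4384, sin(64 deg) = 0.8988
x' = -5.4 * 0.4384 - 6.6 * 0.8988
= -2.3672 - 5.932
= -8.2992


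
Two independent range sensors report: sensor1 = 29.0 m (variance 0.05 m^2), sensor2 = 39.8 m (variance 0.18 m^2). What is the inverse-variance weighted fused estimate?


w1 = (1/var1) / (1/var1 + 1/var2)
   = 20.0 / (20.0 + 5.5556) = 0.7826
w2 = 1 - w1 = 0.2174
fused = w1*s1 + w2*s2 = 22.6957 + 8.6522
= 31.3478 m


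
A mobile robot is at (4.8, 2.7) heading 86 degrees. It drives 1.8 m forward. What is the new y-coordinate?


y_new = y0 + d*sin(theta)
= 2.7 + 1.8*sin(86)
= 2.7 + 1.7956
= 4.4956


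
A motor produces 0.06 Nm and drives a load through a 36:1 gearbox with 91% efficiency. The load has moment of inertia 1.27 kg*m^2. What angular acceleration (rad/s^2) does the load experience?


tau_out = tau_motor * N * eta
= 0.06 * 36 * 0.91 = 1.9656 Nm
alpha = tau_out / I = 1.9656 / 1.27
= 1.5477 rad/s^2


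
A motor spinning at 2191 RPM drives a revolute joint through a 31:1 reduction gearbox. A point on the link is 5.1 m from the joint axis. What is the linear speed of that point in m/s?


omega_motor = 2191 * 2*pi/60 = 229.441 rad/s
omega_joint = omega_motor / 31 = 7.4013 rad/s
v = omega_joint * r = 7.4013 * 5.1
= 37.7467 m/s


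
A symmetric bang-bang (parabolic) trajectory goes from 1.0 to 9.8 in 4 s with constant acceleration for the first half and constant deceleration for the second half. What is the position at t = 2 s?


Symmetric rest-to-rest: each phase covers (pf-p0)/2 in time T/2. 0.5*a*(T/2)^2 = (pf-p0)/2 => a = 4*(pf-p0)/T^2
a = 4*(9.8-1.0)/4^2 = 2.2
t = 2 is in the acceleration phase (t <= T/2).
p = p0 + 0.5*a*t^2 = 1.0 + 0.5*2.2*2^2
= 5.4


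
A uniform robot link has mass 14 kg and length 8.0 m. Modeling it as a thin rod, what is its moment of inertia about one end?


I = (1/3) * m * L^2
= (1/3) * 14 * 8.0^2
= 0.333333 * 14 * 64.0
= 298.6667 kg*m^2


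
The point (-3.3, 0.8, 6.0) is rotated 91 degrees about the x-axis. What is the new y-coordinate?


Rotation about x-axis: y' = y*cos(theta) - z*sin(theta)
= 0.8 * -0.0175 - 6.0 * 0.9998
= -6.013


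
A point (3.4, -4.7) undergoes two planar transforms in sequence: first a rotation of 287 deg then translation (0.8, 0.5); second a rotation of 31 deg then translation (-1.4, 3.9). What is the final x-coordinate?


After transform 1:
x1 = cos(287)*3.4 - sin(287)*-4.7 + 0.8 = -2.7006
y1 = sin(287)*3.4 + cos(287)*-4.7 + 0.5 = -4.1256
After transform 2:
x2 = cos(31)*-2.7006 - sin(31)*-4.1256 + -1.4
= -1.59


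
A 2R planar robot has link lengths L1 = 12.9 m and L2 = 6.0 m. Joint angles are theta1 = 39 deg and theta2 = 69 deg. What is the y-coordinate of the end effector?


Convert angles to radians: theta1 = 0.6807, theta2 = 1.2043
y = L1*sin(theta1) + L2*sin(theta1+theta2)
y = 8.1182 + 5.7063
y = 13.8246


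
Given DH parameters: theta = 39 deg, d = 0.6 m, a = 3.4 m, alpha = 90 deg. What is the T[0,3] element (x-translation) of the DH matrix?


T[0,3] = a * cos(theta)
= 3.4 * cos(39 deg)
= 3.4 * 0.7771
= 2.6423


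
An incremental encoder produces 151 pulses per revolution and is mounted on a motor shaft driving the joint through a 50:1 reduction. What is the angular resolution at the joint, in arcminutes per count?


counts per rev = 151
effective counts at joint = 151 * 50 = 7550
resolution = 360*60 / 7550
= 2.8609 arcmin/count


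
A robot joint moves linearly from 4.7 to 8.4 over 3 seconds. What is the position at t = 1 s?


s = t/T = 1/3 = 0.3333
p(t) = p0 + (pf-p0)*s
= 4.7 + (8.4 - 4.7) * 0.3333
= 5.9333


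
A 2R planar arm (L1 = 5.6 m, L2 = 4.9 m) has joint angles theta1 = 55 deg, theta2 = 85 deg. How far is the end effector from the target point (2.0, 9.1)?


End effector via forward kinematics:
x = L1*cos(t1) + L2*cos(t1+t2) = -0.5416
y = L1*sin(t1) + L2*sin(t1+t2) = 7.7369
Distance to target:
d = sqrt((2.0 - -0.5416)^2 + (9.1 - 7.7369)^2)
= sqrt(6.4597 + 1.858)
= 2.884 m


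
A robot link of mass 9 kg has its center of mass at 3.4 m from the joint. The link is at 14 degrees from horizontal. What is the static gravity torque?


tau = m*g*L*cos(angle)
= 9 * 9.81 * 3.4 * cos(14 deg)
= 9 * 9.81 * 3.4 * 0.9703
= 291.2692 Nm


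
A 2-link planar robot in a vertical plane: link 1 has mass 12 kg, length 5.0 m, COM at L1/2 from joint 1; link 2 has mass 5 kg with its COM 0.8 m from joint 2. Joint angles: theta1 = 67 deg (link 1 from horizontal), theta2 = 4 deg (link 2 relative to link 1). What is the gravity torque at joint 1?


Horizontal distance from joint 1 to link-1 COM:
  x_c1 = (L1/2)*cos(t1) = 2.5 * 0.3907 = 0.9768 m
Horizontal distance from joint 1 to link-2 COM:
  x_c2 = L1*cos(t1) + Lc2*cos(t1+t2)
       = 5.0*0.3907 + 0.8*0.3256 = 2.2141 m
tau1 = m1*g*x_c1 + m2*g*x_c2
     = 12*9.81*0.9768 + 5*9.81*2.2141
     = 114.9922 + 108.6021
     = 223.5943 Nm


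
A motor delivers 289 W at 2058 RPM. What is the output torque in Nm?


omega = 2058 * 2*pi/60 = 215.5133 rad/s
tau = P / omega = 289 / 215.5133
= 1.341 Nm


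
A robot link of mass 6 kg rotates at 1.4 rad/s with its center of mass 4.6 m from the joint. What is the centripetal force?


F = m * omega^2 * r
= 6 * 1.4^2 * 4.6
= 6 * 1.96 * 4.6
= 54.096 N


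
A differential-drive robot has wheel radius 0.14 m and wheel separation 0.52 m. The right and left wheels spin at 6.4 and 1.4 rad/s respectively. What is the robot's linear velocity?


vR = r*wR = 0.14*6.4 = 0.896 m/s
vL = r*wL = 0.14*1.4 = 0.196 m/s
v = (vR+vL)/2 = 0.546 m/s
omega = (vR-vL)/L = 1.3462 rad/s
linear velocity = 0.546 m/s


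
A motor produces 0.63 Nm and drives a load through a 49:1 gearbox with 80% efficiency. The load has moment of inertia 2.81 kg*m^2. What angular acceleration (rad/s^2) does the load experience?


tau_out = tau_motor * N * eta
= 0.63 * 49 * 0.8 = 24.696 Nm
alpha = tau_out / I = 24.696 / 2.81
= 8.7886 rad/s^2


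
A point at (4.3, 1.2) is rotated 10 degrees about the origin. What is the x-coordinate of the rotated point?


x' = x*cos(theta) - y*sin(theta)
cos(10 deg) = 0.9848, sin(10 deg) = 0.1736
x' = 4.3 * 0.9848 - 1.2 * 0.1736
= 4.2347 - 0.2084
= 4.0263


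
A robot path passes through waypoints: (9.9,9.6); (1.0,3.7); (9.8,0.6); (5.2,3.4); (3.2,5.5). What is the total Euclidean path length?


Segment lengths:
  seg1 = sqrt((-8.9)^2 + (-5.9)^2) = 10.678
  seg2 = sqrt((8.8)^2 + (-3.1)^2) = 9.3301
  seg3 = sqrt((-4.6)^2 + (2.8)^2) = 5.3852
  seg4 = sqrt((-2.0)^2 + (2.1)^2) = 2.9
Total = 28.2932


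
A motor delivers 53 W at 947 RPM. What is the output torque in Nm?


omega = 947 * 2*pi/60 = 99.1696 rad/s
tau = P / omega = 53 / 99.1696
= 0.5344 Nm


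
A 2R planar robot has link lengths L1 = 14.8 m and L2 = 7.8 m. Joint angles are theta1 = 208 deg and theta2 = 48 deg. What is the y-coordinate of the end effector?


Convert angles to radians: theta1 = 3.6303, theta2 = 0.8378
y = L1*sin(theta1) + L2*sin(theta1+theta2)
y = -6.9482 + -7.5683
y = -14.5165


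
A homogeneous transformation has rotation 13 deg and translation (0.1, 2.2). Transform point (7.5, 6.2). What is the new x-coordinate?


x' = cos(theta)*px - sin(theta)*py + tx
= 0.9744*7.5 - 0.225*6.2 + 0.1
= 6.0131


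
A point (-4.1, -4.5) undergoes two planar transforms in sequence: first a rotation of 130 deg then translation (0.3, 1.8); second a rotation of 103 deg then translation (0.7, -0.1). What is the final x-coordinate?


After transform 1:
x1 = cos(130)*-4.1 - sin(130)*-4.5 + 0.3 = 6.3826
y1 = sin(130)*-4.1 + cos(130)*-4.5 + 1.8 = 1.5518
After transform 2:
x2 = cos(103)*6.3826 - sin(103)*1.5518 + 0.7
= -2.2478


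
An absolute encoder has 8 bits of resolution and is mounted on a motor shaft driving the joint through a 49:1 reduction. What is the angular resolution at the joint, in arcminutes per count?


counts = 2^8 = 256
effective counts at joint = 256 * 49 = 12544
resolution = 360*60 / 12544
= 1.7219 arcmin/count


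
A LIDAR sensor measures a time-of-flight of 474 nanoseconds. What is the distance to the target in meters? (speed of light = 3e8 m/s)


tof = 474 ns = 4.74e-07 s
dist = c * tof / 2
= 3e8 * 4.74e-07 / 2
= 71.1 m


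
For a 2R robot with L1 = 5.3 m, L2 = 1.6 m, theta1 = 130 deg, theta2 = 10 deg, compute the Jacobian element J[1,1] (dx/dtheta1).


J[1,1] = -L1*sin(t1) - L2*sin(t1+t2)
= -5.3*sin(130) - 1.6*sin(140)
= -5.0885


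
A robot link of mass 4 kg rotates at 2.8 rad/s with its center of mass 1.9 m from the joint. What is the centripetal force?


F = m * omega^2 * r
= 4 * 2.8^2 * 1.9
= 4 * 7.84 * 1.9
= 59.584 N


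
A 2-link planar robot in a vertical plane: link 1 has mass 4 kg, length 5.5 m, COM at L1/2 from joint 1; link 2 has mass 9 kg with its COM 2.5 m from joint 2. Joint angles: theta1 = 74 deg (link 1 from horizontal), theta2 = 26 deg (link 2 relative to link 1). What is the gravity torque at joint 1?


Horizontal distance from joint 1 to link-1 COM:
  x_c1 = (L1/2)*cos(t1) = 2.75 * 0.2756 = 0.758 m
Horizontal distance from joint 1 to link-2 COM:
  x_c2 = L1*cos(t1) + Lc2*cos(t1+t2)
       = 5.5*0.2756 + 2.5*-0.1736 = 1.0819 m
tau1 = m1*g*x_c1 + m2*g*x_c2
     = 4*9.81*0.758 + 9*9.81*1.0819
     = 29.744 + 95.5196
     = 125.2637 Nm


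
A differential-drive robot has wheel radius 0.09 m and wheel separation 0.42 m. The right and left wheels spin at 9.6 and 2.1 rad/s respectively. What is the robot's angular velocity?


vR = r*wR = 0.09*9.6 = 0.864 m/s
vL = r*wL = 0.09*2.1 = 0.189 m/s
v = (vR+vL)/2 = 0.5265 m/s
omega = (vR-vL)/L = 1.6071 rad/s
angular velocity = 1.6071 rad/s


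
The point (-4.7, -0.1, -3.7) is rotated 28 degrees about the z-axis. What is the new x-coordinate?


Rotation about z-axis: x' = x*cos(theta) - y*sin(theta)
= -4.7 * 0.8829 - -0.1 * 0.4695
= -4.1029


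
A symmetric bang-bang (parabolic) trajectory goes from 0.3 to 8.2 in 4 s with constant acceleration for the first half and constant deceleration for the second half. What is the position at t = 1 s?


Symmetric rest-to-rest: each phase covers (pf-p0)/2 in time T/2. 0.5*a*(T/2)^2 = (pf-p0)/2 => a = 4*(pf-p0)/T^2
a = 4*(8.2-0.3)/4^2 = 1.975
t = 1 is in the acceleration phase (t <= T/2).
p = p0 + 0.5*a*t^2 = 0.3 + 0.5*1.975*1^2
= 1.2875


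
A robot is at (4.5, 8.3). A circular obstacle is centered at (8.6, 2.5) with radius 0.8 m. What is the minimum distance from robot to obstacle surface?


center_dist = sqrt((4.5-8.6)^2 + (8.3-2.5)^2)
= sqrt(16.81 + 33.64)
= 7.1028
min_dist = center_dist - radius = 7.1028 - 0.8 = 6.3028 m


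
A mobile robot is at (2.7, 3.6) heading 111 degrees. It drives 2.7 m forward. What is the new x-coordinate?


x_new = x0 + d*cos(theta)
= 2.7 + 2.7*cos(111)
= 2.7 + -0.9676
= 1.7324


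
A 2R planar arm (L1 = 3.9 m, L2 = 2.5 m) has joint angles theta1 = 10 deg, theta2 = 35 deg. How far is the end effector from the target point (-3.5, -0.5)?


End effector via forward kinematics:
x = L1*cos(t1) + L2*cos(t1+t2) = 5.6085
y = L1*sin(t1) + L2*sin(t1+t2) = 2.445
Distance to target:
d = sqrt((-3.5 - 5.6085)^2 + (-0.5 - 2.445)^2)
= sqrt(82.9651 + 8.673)
= 9.5728 m


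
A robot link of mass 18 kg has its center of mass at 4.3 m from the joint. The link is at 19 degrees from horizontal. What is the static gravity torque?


tau = m*g*L*cos(angle)
= 18 * 9.81 * 4.3 * cos(19 deg)
= 18 * 9.81 * 4.3 * 0.9455
= 717.9266 Nm


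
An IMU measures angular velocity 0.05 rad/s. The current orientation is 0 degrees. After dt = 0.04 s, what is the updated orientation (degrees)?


delta_theta = w * dt = 0.05 * 0.04 = 0.002 rad
= 0.1146 deg
theta_new = 0 + 0.1146 = 0.1146 deg


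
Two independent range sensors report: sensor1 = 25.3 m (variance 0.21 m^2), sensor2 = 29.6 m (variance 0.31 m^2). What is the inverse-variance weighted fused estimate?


w1 = (1/var1) / (1/var1 + 1/var2)
   = 4.7619 / (4.7619 + 3.2258) = 0.5962
w2 = 1 - w1 = 0.4038
fused = w1*s1 + w2*s2 = 15.0827 + 11.9538
= 27.0365 m


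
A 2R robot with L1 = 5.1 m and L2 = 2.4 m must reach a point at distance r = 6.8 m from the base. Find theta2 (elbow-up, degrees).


cos(theta2) = (r^2 - L1^2 - L2^2) / (2*L1*L2)
cos(theta2) = (46.24 - 26.01 - 5.76) / 24.48
cos(theta2) = 0.591095
theta2 = 53.7653 degrees


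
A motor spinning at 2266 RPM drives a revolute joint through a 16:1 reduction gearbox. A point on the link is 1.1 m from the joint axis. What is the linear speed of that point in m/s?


omega_motor = 2266 * 2*pi/60 = 237.295 rad/s
omega_joint = omega_motor / 16 = 14.8309 rad/s
v = omega_joint * r = 14.8309 * 1.1
= 16.314 m/s


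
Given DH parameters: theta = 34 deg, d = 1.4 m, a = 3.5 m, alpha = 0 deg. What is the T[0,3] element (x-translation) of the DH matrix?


T[0,3] = a * cos(theta)
= 3.5 * cos(34 deg)
= 3.5 * 0.829
= 2.9016


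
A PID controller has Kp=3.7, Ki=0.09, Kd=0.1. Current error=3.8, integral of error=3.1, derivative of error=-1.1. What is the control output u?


u = Kp*e + Ki*int(e) + Kd*de/dt
= 3.7*3.8 + 0.09*3.1 + 0.1*(-1.1)
= 14.06 + 0.279 + -0.11
= 14.229


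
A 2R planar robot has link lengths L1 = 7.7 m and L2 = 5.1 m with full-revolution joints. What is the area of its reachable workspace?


r_max = L1 + L2 = 12.8 m
r_min = |L1 - L2| = 2.6 m
Area = pi*(r_max^2 - r_min^2)
= pi*(163.84 - 6.76)
= pi * 157.08
= 493.4814 m^2


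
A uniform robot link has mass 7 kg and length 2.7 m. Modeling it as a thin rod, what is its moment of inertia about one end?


I = (1/3) * m * L^2
= (1/3) * 7 * 2.7^2
= 0.333333 * 7 * 7.29
= 17.01 kg*m^2


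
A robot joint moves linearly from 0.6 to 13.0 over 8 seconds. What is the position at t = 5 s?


s = t/T = 5/8 = 0.625
p(t) = p0 + (pf-p0)*s
= 0.6 + (13.0 - 0.6) * 0.625
= 8.35


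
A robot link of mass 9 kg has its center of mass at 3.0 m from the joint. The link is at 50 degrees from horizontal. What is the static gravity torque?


tau = m*g*L*cos(angle)
= 9 * 9.81 * 3.0 * cos(50 deg)
= 9 * 9.81 * 3.0 * 0.6428
= 170.2552 Nm


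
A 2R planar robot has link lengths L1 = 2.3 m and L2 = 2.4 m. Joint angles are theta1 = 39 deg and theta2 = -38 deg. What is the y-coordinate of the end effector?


Convert angles to radians: theta1 = 0.6807, theta2 = -0.6632
y = L1*sin(theta1) + L2*sin(theta1+theta2)
y = 1.4474 + 0.0419
y = 1.4893


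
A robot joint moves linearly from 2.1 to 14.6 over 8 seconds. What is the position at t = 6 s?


s = t/T = 6/8 = 0.75
p(t) = p0 + (pf-p0)*s
= 2.1 + (14.6 - 2.1) * 0.75
= 11.475


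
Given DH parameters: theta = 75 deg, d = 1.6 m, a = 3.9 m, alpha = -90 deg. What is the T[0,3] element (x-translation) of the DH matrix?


T[0,3] = a * cos(theta)
= 3.9 * cos(75 deg)
= 3.9 * 0.2588
= 1.0094


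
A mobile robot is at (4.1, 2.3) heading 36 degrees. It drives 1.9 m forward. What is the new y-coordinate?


y_new = y0 + d*sin(theta)
= 2.3 + 1.9*sin(36)
= 2.3 + 1.1168
= 3.4168


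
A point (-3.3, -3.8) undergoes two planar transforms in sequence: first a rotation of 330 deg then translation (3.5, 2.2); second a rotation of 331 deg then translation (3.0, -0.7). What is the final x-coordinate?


After transform 1:
x1 = cos(330)*-3.3 - sin(330)*-3.8 + 3.5 = -1.2579
y1 = sin(330)*-3.3 + cos(330)*-3.8 + 2.2 = 0.5591
After transform 2:
x2 = cos(331)*-1.2579 - sin(331)*0.5591 + 3.0
= 2.1709


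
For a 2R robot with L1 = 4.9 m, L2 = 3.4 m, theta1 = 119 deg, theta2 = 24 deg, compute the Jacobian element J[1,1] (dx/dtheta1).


J[1,1] = -L1*sin(t1) - L2*sin(t1+t2)
= -4.9*sin(119) - 3.4*sin(143)
= -6.3318


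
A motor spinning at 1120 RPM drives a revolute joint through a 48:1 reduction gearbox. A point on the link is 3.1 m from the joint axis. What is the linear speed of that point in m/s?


omega_motor = 1120 * 2*pi/60 = 117.2861 rad/s
omega_joint = omega_motor / 48 = 2.4435 rad/s
v = omega_joint * r = 2.4435 * 3.1
= 7.5747 m/s


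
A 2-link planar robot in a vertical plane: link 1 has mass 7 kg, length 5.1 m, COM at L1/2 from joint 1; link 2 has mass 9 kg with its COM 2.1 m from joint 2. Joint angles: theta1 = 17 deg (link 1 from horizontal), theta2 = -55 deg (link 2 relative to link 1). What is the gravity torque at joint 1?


Horizontal distance from joint 1 to link-1 COM:
  x_c1 = (L1/2)*cos(t1) = 2.55 * 0.9563 = 2.4386 m
Horizontal distance from joint 1 to link-2 COM:
  x_c2 = L1*cos(t1) + Lc2*cos(t1+t2)
       = 5.1*0.9563 + 2.1*0.788 = 6.532 m
tau1 = m1*g*x_c1 + m2*g*x_c2
     = 7*9.81*2.4386 + 9*9.81*6.532
     = 167.4571 + 576.7082
     = 744.1653 Nm


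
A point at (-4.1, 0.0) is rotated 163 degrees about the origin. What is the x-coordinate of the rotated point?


x' = x*cos(theta) - y*sin(theta)
cos(163 deg) = -0.9563, sin(163 deg) = 0.2924
x' = -4.1 * -0.9563 - 0.0 * 0.2924
= 3.9208 - 0.0
= 3.9208


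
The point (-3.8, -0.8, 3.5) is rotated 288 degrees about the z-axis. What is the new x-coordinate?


Rotation about z-axis: x' = x*cos(theta) - y*sin(theta)
= -3.8 * 0.309 - -0.8 * -0.9511
= -1.9351


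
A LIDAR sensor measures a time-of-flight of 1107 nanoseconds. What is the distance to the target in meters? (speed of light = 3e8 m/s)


tof = 1107 ns = 1.107e-06 s
dist = c * tof / 2
= 3e8 * 1.107e-06 / 2
= 166.05 m


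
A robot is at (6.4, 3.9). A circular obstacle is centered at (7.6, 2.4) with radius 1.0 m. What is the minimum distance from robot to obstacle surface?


center_dist = sqrt((6.4-7.6)^2 + (3.9-2.4)^2)
= sqrt(1.44 + 2.25)
= 1.9209
min_dist = center_dist - radius = 1.9209 - 1.0 = 0.9209 m
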